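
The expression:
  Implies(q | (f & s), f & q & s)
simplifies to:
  (f & q & s) | (~f & ~q) | (~q & ~s)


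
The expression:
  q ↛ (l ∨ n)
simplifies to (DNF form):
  q ∧ ¬l ∧ ¬n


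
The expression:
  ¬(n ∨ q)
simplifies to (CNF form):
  ¬n ∧ ¬q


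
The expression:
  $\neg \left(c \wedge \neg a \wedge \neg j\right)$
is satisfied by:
  {a: True, j: True, c: False}
  {a: True, j: False, c: False}
  {j: True, a: False, c: False}
  {a: False, j: False, c: False}
  {a: True, c: True, j: True}
  {a: True, c: True, j: False}
  {c: True, j: True, a: False}


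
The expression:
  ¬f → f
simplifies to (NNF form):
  f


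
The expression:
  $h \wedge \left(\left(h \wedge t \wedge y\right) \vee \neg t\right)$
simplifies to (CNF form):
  $h \wedge \left(y \vee \neg t\right)$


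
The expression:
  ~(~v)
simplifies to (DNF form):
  v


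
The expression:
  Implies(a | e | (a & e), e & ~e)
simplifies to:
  ~a & ~e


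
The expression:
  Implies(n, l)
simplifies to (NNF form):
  l | ~n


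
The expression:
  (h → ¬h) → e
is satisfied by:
  {e: True, h: True}
  {e: True, h: False}
  {h: True, e: False}


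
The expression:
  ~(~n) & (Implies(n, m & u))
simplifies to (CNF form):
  m & n & u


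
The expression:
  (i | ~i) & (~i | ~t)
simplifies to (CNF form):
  ~i | ~t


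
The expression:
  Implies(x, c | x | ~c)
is always true.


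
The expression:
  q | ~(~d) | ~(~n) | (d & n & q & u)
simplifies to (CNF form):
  d | n | q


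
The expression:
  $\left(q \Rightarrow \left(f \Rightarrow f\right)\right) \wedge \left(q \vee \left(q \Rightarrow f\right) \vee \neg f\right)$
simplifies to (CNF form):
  $\text{True}$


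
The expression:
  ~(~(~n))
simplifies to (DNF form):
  ~n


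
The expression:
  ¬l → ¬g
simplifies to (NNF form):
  l ∨ ¬g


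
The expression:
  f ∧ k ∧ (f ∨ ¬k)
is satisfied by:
  {f: True, k: True}


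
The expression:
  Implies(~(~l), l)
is always true.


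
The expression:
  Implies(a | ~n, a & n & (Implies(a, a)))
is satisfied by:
  {n: True}


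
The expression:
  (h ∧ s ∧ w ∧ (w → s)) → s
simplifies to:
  True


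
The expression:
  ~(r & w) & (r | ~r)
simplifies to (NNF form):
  ~r | ~w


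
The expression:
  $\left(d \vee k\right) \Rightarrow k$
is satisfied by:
  {k: True, d: False}
  {d: False, k: False}
  {d: True, k: True}


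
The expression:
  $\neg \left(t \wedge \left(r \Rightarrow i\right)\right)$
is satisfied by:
  {r: True, i: False, t: False}
  {i: False, t: False, r: False}
  {r: True, i: True, t: False}
  {i: True, r: False, t: False}
  {t: True, r: True, i: False}


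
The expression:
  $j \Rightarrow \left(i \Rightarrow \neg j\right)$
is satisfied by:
  {i: False, j: False}
  {j: True, i: False}
  {i: True, j: False}


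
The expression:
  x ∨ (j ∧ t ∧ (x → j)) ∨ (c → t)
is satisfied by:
  {x: True, t: True, c: False}
  {x: True, c: False, t: False}
  {t: True, c: False, x: False}
  {t: False, c: False, x: False}
  {x: True, t: True, c: True}
  {x: True, c: True, t: False}
  {t: True, c: True, x: False}


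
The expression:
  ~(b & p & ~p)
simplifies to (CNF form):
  True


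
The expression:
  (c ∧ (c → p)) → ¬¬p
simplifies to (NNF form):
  True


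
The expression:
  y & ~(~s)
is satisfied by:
  {s: True, y: True}


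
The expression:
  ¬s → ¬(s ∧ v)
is always true.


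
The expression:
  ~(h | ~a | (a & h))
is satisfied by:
  {a: True, h: False}


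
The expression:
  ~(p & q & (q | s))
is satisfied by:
  {p: False, q: False}
  {q: True, p: False}
  {p: True, q: False}


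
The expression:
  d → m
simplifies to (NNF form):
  m ∨ ¬d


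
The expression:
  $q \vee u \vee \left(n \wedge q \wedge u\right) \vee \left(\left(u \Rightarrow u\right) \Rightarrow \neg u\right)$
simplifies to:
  $\text{True}$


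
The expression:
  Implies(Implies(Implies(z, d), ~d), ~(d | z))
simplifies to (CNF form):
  d | ~z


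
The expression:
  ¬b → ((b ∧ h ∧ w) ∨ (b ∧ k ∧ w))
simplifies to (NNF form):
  b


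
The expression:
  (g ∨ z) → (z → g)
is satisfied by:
  {g: True, z: False}
  {z: False, g: False}
  {z: True, g: True}


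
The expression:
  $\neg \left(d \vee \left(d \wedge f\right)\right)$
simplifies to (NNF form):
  $\neg d$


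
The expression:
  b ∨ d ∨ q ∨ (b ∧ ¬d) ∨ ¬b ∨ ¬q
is always true.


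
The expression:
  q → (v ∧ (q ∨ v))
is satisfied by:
  {v: True, q: False}
  {q: False, v: False}
  {q: True, v: True}


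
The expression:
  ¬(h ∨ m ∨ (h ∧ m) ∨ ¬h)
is never true.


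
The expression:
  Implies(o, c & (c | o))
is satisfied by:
  {c: True, o: False}
  {o: False, c: False}
  {o: True, c: True}


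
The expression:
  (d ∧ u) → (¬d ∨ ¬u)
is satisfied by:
  {u: False, d: False}
  {d: True, u: False}
  {u: True, d: False}


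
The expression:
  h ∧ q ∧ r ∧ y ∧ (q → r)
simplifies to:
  h ∧ q ∧ r ∧ y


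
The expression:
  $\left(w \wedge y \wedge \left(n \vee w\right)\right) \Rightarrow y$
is always true.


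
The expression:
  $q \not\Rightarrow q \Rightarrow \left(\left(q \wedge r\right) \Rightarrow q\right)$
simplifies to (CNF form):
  $\text{True}$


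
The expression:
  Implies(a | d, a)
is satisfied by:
  {a: True, d: False}
  {d: False, a: False}
  {d: True, a: True}


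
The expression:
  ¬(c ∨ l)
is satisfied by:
  {l: False, c: False}


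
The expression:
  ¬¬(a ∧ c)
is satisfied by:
  {a: True, c: True}


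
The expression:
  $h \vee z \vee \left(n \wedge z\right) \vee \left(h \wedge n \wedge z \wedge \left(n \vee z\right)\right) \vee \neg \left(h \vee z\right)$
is always true.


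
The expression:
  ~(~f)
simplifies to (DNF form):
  f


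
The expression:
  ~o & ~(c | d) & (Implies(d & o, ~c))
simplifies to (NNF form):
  ~c & ~d & ~o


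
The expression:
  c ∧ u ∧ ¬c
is never true.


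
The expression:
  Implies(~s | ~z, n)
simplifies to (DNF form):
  n | (s & z)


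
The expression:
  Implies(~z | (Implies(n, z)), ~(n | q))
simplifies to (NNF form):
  ~n & ~q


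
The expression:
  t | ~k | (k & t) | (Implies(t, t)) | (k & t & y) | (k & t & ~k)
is always true.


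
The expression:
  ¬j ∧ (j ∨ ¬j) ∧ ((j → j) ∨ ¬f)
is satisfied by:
  {j: False}


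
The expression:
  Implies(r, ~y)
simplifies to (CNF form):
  ~r | ~y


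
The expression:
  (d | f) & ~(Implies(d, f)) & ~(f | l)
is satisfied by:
  {d: True, f: False, l: False}


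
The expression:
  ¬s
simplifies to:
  ¬s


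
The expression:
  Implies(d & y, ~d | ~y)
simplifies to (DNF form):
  ~d | ~y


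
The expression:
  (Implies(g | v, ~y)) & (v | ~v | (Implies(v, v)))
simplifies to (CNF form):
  (~g | ~y) & (~v | ~y)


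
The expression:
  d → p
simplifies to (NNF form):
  p ∨ ¬d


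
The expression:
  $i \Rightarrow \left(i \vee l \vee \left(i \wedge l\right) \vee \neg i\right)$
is always true.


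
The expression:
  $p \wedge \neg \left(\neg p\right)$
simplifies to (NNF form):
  $p$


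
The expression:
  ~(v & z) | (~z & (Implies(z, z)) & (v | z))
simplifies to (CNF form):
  ~v | ~z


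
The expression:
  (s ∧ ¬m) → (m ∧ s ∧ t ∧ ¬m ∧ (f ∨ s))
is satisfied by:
  {m: True, s: False}
  {s: False, m: False}
  {s: True, m: True}


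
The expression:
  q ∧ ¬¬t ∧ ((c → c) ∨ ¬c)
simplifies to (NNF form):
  q ∧ t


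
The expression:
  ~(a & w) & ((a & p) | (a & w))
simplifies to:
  a & p & ~w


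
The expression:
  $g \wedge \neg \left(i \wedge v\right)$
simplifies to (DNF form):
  $\left(g \wedge \neg i\right) \vee \left(g \wedge \neg v\right)$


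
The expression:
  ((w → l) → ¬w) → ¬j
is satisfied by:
  {w: True, l: True, j: False}
  {w: True, l: False, j: False}
  {l: True, w: False, j: False}
  {w: False, l: False, j: False}
  {j: True, w: True, l: True}


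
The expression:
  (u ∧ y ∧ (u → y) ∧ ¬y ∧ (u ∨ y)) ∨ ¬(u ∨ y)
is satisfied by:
  {u: False, y: False}


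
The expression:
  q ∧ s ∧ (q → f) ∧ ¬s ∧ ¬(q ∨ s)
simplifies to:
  False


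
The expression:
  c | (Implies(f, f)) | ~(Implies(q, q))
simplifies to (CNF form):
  True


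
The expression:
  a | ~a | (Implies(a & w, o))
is always true.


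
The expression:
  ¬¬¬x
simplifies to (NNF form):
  ¬x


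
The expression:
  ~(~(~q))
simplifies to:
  ~q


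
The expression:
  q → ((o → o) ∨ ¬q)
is always true.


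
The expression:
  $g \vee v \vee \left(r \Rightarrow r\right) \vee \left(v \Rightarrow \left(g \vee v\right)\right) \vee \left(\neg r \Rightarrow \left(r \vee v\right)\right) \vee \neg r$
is always true.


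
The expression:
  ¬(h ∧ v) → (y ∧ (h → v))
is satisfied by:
  {y: True, v: True, h: False}
  {y: True, h: False, v: False}
  {y: True, v: True, h: True}
  {v: True, h: True, y: False}


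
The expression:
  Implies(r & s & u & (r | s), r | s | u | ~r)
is always true.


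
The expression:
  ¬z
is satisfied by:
  {z: False}


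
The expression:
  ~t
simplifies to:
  ~t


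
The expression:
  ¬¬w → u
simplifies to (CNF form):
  u ∨ ¬w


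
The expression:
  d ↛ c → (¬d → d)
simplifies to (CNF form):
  True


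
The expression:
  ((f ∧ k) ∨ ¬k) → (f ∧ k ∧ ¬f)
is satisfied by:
  {k: True, f: False}


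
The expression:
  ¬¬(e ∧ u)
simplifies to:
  e ∧ u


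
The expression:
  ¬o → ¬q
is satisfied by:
  {o: True, q: False}
  {q: False, o: False}
  {q: True, o: True}


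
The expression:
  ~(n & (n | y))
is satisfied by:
  {n: False}


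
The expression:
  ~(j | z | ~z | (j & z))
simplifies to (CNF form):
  False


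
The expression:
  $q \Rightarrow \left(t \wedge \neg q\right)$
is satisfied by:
  {q: False}


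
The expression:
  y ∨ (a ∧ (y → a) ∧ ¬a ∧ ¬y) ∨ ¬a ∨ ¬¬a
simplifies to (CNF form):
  True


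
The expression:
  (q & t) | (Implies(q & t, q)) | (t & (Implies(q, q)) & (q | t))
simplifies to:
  True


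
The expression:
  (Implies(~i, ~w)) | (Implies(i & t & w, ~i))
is always true.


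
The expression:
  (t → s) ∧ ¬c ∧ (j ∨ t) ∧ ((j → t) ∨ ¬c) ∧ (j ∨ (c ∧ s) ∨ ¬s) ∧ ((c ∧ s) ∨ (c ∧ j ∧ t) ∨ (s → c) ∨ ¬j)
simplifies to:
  j ∧ ¬c ∧ ¬s ∧ ¬t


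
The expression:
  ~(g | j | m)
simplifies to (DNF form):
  ~g & ~j & ~m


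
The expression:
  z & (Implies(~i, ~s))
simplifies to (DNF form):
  (i & z) | (z & ~s)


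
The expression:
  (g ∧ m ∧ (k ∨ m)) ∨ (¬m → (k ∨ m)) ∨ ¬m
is always true.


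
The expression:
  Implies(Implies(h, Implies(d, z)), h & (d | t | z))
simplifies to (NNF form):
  h & (d | t | z)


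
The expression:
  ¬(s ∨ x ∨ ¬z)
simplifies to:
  z ∧ ¬s ∧ ¬x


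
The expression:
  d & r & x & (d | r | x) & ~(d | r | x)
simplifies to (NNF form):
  False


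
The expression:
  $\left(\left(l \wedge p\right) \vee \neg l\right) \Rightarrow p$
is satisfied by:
  {l: True, p: True}
  {l: True, p: False}
  {p: True, l: False}


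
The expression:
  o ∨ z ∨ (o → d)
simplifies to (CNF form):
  True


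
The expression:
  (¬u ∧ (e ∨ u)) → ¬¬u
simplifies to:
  u ∨ ¬e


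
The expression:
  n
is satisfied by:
  {n: True}


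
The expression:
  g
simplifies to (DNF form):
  g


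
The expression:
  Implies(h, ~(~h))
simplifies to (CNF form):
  True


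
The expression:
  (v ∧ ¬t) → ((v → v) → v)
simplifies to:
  True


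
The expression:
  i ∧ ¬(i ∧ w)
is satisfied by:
  {i: True, w: False}


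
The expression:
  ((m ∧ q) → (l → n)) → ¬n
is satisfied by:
  {n: False}


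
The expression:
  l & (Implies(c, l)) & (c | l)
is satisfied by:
  {l: True}


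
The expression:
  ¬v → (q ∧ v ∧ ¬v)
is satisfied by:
  {v: True}


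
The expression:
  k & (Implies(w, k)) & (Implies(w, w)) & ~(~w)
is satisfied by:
  {w: True, k: True}


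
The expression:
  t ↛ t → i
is always true.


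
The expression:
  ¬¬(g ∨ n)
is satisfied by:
  {n: True, g: True}
  {n: True, g: False}
  {g: True, n: False}


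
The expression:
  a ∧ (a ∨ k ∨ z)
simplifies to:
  a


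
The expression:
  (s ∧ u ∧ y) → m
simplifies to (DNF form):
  m ∨ ¬s ∨ ¬u ∨ ¬y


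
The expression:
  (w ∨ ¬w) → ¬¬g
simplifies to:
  g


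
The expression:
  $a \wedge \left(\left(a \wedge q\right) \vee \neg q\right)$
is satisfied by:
  {a: True}


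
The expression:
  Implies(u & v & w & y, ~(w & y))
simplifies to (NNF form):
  ~u | ~v | ~w | ~y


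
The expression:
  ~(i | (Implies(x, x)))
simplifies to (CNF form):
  False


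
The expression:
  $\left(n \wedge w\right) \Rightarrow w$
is always true.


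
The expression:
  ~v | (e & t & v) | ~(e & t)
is always true.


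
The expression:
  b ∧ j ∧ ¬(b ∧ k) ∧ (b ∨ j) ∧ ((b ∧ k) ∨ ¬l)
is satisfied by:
  {j: True, b: True, l: False, k: False}


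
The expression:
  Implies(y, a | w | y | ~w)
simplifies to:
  True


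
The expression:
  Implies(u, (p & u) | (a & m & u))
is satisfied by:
  {a: True, p: True, m: True, u: False}
  {a: True, p: True, m: False, u: False}
  {p: True, m: True, u: False, a: False}
  {p: True, m: False, u: False, a: False}
  {a: True, m: True, u: False, p: False}
  {a: True, m: False, u: False, p: False}
  {m: True, a: False, u: False, p: False}
  {m: False, a: False, u: False, p: False}
  {a: True, p: True, u: True, m: True}
  {a: True, p: True, u: True, m: False}
  {p: True, u: True, m: True, a: False}
  {p: True, u: True, m: False, a: False}
  {a: True, u: True, m: True, p: False}


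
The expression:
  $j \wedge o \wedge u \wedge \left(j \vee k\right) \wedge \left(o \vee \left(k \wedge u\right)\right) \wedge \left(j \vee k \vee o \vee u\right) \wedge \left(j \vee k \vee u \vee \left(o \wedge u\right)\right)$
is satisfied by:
  {j: True, u: True, o: True}


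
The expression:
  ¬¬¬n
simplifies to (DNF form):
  ¬n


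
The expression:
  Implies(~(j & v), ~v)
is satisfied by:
  {j: True, v: False}
  {v: False, j: False}
  {v: True, j: True}


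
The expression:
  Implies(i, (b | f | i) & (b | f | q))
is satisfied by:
  {b: True, q: True, f: True, i: False}
  {b: True, q: True, f: False, i: False}
  {b: True, f: True, i: False, q: False}
  {b: True, f: False, i: False, q: False}
  {q: True, f: True, i: False, b: False}
  {q: True, f: False, i: False, b: False}
  {f: True, q: False, i: False, b: False}
  {f: False, q: False, i: False, b: False}
  {b: True, q: True, i: True, f: True}
  {b: True, q: True, i: True, f: False}
  {b: True, i: True, f: True, q: False}
  {b: True, i: True, f: False, q: False}
  {i: True, q: True, f: True, b: False}
  {i: True, q: True, f: False, b: False}
  {i: True, f: True, q: False, b: False}


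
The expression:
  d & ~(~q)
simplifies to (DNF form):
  d & q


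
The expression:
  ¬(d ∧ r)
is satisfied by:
  {d: False, r: False}
  {r: True, d: False}
  {d: True, r: False}


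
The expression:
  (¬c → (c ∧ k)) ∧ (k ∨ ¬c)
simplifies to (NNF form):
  c ∧ k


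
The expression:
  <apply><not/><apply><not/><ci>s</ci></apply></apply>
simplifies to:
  <ci>s</ci>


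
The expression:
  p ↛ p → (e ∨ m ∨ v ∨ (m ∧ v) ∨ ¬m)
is always true.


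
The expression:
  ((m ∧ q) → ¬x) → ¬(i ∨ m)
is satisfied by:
  {x: True, q: True, i: False, m: False}
  {x: True, q: False, i: False, m: False}
  {q: True, x: False, i: False, m: False}
  {x: False, q: False, i: False, m: False}
  {x: True, m: True, q: True, i: False}
  {x: True, m: True, i: True, q: True}


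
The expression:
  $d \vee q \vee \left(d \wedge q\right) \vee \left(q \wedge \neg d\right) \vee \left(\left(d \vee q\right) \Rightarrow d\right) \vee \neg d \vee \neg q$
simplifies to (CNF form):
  $\text{True}$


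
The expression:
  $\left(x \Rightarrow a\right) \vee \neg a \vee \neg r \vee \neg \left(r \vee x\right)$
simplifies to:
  $\text{True}$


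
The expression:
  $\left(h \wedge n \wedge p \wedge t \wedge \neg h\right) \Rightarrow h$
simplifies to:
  $\text{True}$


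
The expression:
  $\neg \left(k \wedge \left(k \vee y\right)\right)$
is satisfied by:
  {k: False}


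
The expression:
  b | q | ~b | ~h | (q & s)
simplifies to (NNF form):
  True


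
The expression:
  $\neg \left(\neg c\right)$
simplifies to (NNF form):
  $c$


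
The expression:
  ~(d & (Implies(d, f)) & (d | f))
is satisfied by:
  {d: False, f: False}
  {f: True, d: False}
  {d: True, f: False}


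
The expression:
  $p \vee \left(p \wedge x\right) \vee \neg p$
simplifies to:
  $\text{True}$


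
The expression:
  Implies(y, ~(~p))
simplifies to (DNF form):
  p | ~y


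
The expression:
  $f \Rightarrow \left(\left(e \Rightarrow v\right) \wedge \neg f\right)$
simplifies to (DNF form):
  $\neg f$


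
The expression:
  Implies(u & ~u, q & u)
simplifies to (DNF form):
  True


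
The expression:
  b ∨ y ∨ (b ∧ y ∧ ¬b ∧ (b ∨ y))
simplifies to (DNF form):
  b ∨ y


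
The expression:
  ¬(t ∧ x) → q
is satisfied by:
  {x: True, q: True, t: True}
  {x: True, q: True, t: False}
  {q: True, t: True, x: False}
  {q: True, t: False, x: False}
  {x: True, t: True, q: False}


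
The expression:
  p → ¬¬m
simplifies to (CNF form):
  m ∨ ¬p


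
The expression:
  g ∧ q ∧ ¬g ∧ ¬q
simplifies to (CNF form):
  False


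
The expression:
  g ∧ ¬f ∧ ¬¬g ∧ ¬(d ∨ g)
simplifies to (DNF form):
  False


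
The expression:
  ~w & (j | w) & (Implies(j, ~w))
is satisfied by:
  {j: True, w: False}


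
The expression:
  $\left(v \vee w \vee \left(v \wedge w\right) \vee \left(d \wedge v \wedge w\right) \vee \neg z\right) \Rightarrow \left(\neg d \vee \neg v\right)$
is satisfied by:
  {v: False, d: False}
  {d: True, v: False}
  {v: True, d: False}


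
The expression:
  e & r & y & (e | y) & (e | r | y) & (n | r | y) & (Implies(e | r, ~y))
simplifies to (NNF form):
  False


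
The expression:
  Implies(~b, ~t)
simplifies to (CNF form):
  b | ~t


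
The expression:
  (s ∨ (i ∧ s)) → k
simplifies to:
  k ∨ ¬s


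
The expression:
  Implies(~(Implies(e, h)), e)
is always true.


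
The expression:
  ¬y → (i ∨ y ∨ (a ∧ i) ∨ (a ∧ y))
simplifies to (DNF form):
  i ∨ y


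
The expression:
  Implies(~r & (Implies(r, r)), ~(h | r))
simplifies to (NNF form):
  r | ~h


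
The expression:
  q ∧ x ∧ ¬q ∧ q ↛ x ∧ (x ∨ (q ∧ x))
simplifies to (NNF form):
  False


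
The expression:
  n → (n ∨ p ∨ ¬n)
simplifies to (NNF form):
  True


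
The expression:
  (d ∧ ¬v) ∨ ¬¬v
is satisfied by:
  {d: True, v: True}
  {d: True, v: False}
  {v: True, d: False}


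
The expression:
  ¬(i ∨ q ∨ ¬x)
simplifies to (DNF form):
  x ∧ ¬i ∧ ¬q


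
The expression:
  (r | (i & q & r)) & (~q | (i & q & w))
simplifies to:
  r & (i | ~q) & (w | ~q)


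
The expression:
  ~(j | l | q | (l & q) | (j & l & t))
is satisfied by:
  {q: False, l: False, j: False}


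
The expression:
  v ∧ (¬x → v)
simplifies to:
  v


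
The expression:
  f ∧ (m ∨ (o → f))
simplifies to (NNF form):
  f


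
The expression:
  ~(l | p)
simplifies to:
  ~l & ~p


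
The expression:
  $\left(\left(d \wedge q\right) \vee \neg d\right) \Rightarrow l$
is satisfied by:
  {l: True, d: True, q: False}
  {l: True, d: False, q: False}
  {q: True, l: True, d: True}
  {q: True, l: True, d: False}
  {d: True, q: False, l: False}


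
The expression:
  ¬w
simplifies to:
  ¬w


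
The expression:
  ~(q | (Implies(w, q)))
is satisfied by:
  {w: True, q: False}


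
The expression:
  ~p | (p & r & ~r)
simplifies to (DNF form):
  ~p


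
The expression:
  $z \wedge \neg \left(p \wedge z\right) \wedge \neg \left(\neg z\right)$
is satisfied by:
  {z: True, p: False}


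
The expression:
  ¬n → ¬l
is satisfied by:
  {n: True, l: False}
  {l: False, n: False}
  {l: True, n: True}


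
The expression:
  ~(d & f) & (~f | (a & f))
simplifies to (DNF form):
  ~f | (a & ~d)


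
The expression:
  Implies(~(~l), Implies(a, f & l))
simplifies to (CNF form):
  f | ~a | ~l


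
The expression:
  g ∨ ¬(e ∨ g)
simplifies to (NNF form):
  g ∨ ¬e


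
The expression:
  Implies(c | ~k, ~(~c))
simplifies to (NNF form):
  c | k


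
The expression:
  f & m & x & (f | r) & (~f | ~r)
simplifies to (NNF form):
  f & m & x & ~r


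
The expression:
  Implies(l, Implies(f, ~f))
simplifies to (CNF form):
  ~f | ~l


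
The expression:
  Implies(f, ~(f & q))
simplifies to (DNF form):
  ~f | ~q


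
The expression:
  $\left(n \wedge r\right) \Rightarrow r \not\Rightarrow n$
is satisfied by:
  {n: False, r: False}
  {r: True, n: False}
  {n: True, r: False}


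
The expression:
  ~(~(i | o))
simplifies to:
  i | o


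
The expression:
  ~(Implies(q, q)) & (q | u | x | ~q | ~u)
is never true.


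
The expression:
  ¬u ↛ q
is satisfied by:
  {q: True, u: False}
  {u: False, q: False}
  {u: True, q: True}


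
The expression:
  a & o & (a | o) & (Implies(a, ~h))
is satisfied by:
  {a: True, o: True, h: False}


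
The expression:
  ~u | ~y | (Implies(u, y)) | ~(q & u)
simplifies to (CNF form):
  True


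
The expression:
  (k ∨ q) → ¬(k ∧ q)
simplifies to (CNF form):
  ¬k ∨ ¬q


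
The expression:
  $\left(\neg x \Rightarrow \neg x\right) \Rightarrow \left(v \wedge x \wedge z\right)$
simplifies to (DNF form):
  $v \wedge x \wedge z$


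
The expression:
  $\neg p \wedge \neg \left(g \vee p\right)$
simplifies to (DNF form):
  $\neg g \wedge \neg p$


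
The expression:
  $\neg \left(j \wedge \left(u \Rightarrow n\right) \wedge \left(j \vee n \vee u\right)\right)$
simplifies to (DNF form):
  $\left(u \wedge \neg n\right) \vee \neg j$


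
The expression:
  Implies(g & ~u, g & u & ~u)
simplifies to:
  u | ~g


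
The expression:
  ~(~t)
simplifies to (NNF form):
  t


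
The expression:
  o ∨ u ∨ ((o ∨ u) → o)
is always true.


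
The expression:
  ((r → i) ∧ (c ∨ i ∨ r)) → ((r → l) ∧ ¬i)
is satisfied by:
  {i: False}


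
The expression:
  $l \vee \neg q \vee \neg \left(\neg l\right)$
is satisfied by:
  {l: True, q: False}
  {q: False, l: False}
  {q: True, l: True}


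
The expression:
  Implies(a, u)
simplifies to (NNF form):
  u | ~a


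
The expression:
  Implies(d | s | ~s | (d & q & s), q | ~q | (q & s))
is always true.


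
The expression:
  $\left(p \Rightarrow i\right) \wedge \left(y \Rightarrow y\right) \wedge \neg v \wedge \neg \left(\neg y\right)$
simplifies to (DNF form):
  $\left(i \wedge y \wedge \neg v\right) \vee \left(y \wedge \neg p \wedge \neg v\right)$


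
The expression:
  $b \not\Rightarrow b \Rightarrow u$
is always true.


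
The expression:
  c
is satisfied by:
  {c: True}


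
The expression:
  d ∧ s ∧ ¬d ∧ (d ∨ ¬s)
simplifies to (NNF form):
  False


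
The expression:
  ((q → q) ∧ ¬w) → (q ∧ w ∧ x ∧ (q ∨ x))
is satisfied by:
  {w: True}


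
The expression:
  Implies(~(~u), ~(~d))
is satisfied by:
  {d: True, u: False}
  {u: False, d: False}
  {u: True, d: True}


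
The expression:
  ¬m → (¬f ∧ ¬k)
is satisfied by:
  {m: True, f: False, k: False}
  {m: True, k: True, f: False}
  {m: True, f: True, k: False}
  {m: True, k: True, f: True}
  {k: False, f: False, m: False}


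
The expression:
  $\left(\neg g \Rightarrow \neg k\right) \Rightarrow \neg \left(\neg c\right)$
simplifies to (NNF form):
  $c \vee \left(k \wedge \neg g\right)$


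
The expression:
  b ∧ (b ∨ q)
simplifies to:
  b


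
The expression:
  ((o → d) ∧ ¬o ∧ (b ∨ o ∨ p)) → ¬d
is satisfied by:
  {o: True, p: False, d: False, b: False}
  {b: True, o: True, p: False, d: False}
  {o: True, p: True, b: False, d: False}
  {b: True, o: True, p: True, d: False}
  {b: False, p: False, o: False, d: False}
  {b: True, p: False, o: False, d: False}
  {p: True, b: False, o: False, d: False}
  {b: True, p: True, o: False, d: False}
  {d: True, o: True, b: False, p: False}
  {d: True, b: True, o: True, p: False}
  {d: True, o: True, p: True, b: False}
  {d: True, b: True, o: True, p: True}
  {d: True, b: False, p: False, o: False}


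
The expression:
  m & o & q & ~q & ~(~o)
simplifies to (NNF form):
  False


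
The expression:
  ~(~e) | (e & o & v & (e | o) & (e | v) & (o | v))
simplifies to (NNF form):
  e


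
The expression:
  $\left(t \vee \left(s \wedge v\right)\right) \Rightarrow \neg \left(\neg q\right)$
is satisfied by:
  {q: True, t: False, s: False, v: False}
  {q: True, v: True, t: False, s: False}
  {q: True, s: True, t: False, v: False}
  {q: True, v: True, s: True, t: False}
  {q: True, t: True, s: False, v: False}
  {q: True, v: True, t: True, s: False}
  {q: True, s: True, t: True, v: False}
  {q: True, v: True, s: True, t: True}
  {v: False, t: False, s: False, q: False}
  {v: True, t: False, s: False, q: False}
  {s: True, v: False, t: False, q: False}


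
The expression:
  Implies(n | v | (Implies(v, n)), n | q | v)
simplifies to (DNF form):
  n | q | v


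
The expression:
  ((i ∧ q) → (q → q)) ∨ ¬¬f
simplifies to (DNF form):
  True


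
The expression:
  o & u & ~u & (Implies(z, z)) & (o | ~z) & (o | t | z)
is never true.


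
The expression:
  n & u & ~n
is never true.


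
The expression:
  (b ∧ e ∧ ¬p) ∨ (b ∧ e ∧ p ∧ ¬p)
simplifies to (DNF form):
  b ∧ e ∧ ¬p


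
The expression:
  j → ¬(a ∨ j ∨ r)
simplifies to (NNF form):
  ¬j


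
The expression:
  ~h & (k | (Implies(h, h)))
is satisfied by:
  {h: False}


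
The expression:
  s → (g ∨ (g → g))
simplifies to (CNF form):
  True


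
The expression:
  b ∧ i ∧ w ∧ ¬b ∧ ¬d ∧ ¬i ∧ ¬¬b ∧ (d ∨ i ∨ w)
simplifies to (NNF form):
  False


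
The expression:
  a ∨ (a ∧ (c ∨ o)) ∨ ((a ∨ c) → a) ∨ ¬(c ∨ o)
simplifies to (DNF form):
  a ∨ ¬c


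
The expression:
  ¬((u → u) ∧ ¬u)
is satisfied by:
  {u: True}


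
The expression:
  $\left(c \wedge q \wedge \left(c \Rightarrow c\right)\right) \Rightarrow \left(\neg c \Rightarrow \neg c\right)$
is always true.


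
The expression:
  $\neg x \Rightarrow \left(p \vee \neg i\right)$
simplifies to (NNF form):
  $p \vee x \vee \neg i$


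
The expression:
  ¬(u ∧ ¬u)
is always true.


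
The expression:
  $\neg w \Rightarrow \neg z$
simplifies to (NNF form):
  $w \vee \neg z$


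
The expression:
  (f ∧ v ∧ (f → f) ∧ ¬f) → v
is always true.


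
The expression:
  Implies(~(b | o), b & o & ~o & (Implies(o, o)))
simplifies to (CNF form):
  b | o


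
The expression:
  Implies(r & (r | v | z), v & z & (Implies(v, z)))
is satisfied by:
  {z: True, v: True, r: False}
  {z: True, v: False, r: False}
  {v: True, z: False, r: False}
  {z: False, v: False, r: False}
  {r: True, z: True, v: True}


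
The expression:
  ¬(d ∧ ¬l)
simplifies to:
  l ∨ ¬d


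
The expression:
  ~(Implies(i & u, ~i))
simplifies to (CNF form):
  i & u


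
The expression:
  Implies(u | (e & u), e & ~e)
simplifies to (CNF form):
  ~u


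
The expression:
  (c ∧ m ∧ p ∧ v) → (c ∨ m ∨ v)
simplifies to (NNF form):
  True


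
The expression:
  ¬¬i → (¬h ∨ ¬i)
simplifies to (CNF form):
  ¬h ∨ ¬i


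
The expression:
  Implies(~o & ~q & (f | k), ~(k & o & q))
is always true.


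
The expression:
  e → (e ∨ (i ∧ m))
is always true.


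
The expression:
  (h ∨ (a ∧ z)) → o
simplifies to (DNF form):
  o ∨ (¬a ∧ ¬h) ∨ (¬h ∧ ¬z)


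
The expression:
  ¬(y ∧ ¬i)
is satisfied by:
  {i: True, y: False}
  {y: False, i: False}
  {y: True, i: True}


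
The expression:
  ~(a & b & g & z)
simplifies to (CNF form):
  ~a | ~b | ~g | ~z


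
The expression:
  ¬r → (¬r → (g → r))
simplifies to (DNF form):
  r ∨ ¬g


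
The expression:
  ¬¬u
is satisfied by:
  {u: True}


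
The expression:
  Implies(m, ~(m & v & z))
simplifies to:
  ~m | ~v | ~z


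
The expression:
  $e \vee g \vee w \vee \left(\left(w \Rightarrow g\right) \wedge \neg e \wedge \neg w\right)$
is always true.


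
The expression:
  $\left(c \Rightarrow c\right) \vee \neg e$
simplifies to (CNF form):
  $\text{True}$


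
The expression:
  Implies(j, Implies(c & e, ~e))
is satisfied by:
  {c: False, e: False, j: False}
  {j: True, c: False, e: False}
  {e: True, c: False, j: False}
  {j: True, e: True, c: False}
  {c: True, j: False, e: False}
  {j: True, c: True, e: False}
  {e: True, c: True, j: False}


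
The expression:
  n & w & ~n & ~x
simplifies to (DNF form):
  False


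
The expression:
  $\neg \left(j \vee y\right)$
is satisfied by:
  {y: False, j: False}


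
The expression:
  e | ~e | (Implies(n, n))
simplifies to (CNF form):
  True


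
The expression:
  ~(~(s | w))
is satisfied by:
  {s: True, w: True}
  {s: True, w: False}
  {w: True, s: False}


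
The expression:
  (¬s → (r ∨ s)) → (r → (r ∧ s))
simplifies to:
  s ∨ ¬r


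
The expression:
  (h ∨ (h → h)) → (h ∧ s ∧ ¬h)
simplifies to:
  False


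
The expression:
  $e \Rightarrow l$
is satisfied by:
  {l: True, e: False}
  {e: False, l: False}
  {e: True, l: True}


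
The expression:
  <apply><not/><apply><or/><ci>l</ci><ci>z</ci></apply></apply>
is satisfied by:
  {z: False, l: False}


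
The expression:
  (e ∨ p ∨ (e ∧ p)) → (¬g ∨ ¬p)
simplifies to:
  ¬g ∨ ¬p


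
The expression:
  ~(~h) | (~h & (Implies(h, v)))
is always true.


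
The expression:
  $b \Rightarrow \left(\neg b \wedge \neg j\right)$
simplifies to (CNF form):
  $\neg b$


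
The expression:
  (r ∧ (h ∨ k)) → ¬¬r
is always true.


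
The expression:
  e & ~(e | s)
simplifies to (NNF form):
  False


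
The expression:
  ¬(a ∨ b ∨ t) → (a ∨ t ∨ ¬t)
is always true.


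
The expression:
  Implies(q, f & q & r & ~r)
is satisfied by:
  {q: False}


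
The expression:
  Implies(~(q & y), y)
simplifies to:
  y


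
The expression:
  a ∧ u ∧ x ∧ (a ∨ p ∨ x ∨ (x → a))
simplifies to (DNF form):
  a ∧ u ∧ x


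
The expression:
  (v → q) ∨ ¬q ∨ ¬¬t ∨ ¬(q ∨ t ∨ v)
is always true.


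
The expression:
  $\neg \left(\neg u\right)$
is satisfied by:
  {u: True}


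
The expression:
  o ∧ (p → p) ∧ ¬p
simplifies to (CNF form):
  o ∧ ¬p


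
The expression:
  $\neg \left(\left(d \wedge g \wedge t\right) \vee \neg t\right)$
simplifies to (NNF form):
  $t \wedge \left(\neg d \vee \neg g\right)$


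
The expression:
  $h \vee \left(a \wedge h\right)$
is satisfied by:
  {h: True}


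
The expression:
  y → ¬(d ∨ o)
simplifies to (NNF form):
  (¬d ∧ ¬o) ∨ ¬y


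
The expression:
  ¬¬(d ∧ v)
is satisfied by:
  {d: True, v: True}


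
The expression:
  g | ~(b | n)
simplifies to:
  g | (~b & ~n)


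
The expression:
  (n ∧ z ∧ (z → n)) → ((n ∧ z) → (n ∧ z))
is always true.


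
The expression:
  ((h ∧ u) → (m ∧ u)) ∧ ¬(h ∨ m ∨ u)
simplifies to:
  ¬h ∧ ¬m ∧ ¬u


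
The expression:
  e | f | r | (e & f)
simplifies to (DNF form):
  e | f | r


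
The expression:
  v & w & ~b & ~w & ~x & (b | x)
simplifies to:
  False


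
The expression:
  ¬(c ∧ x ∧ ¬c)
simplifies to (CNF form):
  True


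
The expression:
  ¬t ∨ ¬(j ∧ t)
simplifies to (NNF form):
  ¬j ∨ ¬t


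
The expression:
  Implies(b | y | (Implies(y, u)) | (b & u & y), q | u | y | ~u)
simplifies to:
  True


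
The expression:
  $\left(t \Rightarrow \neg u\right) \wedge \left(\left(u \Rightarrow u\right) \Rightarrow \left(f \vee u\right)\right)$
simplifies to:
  $\left(f \wedge \neg u\right) \vee \left(u \wedge \neg t\right)$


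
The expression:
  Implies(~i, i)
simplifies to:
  i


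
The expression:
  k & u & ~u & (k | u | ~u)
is never true.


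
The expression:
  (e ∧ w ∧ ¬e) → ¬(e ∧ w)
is always true.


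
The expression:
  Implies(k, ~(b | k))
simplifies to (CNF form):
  ~k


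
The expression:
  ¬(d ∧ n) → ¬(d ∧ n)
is always true.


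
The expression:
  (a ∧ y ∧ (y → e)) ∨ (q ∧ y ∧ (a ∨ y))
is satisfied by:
  {q: True, e: True, y: True, a: True}
  {q: True, e: True, y: True, a: False}
  {q: True, y: True, a: True, e: False}
  {q: True, y: True, a: False, e: False}
  {e: True, y: True, a: True, q: False}


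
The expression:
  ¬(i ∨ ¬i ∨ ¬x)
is never true.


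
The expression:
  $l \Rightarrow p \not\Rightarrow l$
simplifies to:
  $\neg l$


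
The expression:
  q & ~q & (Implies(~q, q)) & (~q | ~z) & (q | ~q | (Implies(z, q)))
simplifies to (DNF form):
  False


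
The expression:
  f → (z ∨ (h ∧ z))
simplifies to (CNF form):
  z ∨ ¬f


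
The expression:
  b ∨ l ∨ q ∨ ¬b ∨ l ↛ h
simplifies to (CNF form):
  True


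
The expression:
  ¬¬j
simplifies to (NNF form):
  j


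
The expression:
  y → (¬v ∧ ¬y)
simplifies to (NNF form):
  ¬y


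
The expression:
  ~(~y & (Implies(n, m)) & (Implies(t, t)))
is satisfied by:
  {n: True, y: True, m: False}
  {y: True, m: False, n: False}
  {n: True, y: True, m: True}
  {y: True, m: True, n: False}
  {n: True, m: False, y: False}


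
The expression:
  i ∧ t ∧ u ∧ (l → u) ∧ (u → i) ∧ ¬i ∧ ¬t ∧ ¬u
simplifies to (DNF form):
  False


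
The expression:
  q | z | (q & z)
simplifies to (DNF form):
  q | z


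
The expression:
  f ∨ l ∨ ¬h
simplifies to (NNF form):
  f ∨ l ∨ ¬h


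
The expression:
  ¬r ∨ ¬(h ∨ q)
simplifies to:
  (¬h ∧ ¬q) ∨ ¬r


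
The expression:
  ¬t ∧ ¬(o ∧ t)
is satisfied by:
  {t: False}


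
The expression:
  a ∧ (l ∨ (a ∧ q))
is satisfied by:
  {a: True, q: True, l: True}
  {a: True, q: True, l: False}
  {a: True, l: True, q: False}


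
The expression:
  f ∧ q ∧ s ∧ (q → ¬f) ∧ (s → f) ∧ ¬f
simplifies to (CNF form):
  False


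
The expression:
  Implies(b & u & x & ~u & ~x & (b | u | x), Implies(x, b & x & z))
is always true.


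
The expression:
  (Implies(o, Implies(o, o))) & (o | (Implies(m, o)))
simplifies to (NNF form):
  o | ~m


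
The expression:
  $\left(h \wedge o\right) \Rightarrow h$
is always true.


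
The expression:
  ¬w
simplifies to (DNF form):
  ¬w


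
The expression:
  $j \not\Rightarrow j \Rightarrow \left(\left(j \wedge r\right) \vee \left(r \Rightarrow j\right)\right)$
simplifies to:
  $\text{True}$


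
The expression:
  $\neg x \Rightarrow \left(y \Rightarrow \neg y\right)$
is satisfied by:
  {x: True, y: False}
  {y: False, x: False}
  {y: True, x: True}


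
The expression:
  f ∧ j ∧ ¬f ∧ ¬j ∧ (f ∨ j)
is never true.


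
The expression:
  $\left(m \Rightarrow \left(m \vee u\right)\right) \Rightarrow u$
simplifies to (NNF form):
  $u$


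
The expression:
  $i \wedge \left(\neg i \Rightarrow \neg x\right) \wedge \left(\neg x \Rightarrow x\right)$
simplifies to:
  $i \wedge x$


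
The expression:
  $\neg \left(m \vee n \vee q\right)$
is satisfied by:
  {n: False, q: False, m: False}


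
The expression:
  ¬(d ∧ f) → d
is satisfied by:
  {d: True}


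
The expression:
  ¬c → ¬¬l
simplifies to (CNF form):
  c ∨ l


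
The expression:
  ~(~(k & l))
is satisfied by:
  {k: True, l: True}


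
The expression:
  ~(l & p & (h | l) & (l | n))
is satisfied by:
  {l: False, p: False}
  {p: True, l: False}
  {l: True, p: False}


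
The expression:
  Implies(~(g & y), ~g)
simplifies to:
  y | ~g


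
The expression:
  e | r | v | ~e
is always true.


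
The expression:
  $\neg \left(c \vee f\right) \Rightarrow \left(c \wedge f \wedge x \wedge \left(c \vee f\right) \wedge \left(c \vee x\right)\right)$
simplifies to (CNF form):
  $c \vee f$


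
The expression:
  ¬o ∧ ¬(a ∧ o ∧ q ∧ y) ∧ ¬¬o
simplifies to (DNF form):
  False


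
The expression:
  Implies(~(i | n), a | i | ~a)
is always true.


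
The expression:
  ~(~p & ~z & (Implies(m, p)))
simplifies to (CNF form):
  m | p | z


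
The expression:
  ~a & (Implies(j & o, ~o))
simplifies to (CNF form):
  ~a & (~j | ~o)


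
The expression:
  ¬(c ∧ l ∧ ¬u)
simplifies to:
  u ∨ ¬c ∨ ¬l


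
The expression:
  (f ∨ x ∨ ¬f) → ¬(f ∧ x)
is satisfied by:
  {x: False, f: False}
  {f: True, x: False}
  {x: True, f: False}


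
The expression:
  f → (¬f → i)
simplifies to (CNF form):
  True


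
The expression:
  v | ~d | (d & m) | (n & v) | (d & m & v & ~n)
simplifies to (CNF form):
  m | v | ~d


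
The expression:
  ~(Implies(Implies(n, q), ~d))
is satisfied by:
  {q: True, d: True, n: False}
  {d: True, n: False, q: False}
  {n: True, q: True, d: True}


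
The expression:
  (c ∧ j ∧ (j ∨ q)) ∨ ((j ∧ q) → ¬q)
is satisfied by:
  {c: True, q: False, j: False}
  {q: False, j: False, c: False}
  {j: True, c: True, q: False}
  {j: True, q: False, c: False}
  {c: True, q: True, j: False}
  {q: True, c: False, j: False}
  {j: True, q: True, c: True}


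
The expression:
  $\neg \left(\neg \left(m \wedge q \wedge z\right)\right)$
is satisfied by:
  {z: True, m: True, q: True}


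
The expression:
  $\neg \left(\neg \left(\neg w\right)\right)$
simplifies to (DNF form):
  $\neg w$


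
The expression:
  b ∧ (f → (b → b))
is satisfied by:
  {b: True}


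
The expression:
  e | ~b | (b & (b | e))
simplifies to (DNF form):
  True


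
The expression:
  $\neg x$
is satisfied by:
  {x: False}
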